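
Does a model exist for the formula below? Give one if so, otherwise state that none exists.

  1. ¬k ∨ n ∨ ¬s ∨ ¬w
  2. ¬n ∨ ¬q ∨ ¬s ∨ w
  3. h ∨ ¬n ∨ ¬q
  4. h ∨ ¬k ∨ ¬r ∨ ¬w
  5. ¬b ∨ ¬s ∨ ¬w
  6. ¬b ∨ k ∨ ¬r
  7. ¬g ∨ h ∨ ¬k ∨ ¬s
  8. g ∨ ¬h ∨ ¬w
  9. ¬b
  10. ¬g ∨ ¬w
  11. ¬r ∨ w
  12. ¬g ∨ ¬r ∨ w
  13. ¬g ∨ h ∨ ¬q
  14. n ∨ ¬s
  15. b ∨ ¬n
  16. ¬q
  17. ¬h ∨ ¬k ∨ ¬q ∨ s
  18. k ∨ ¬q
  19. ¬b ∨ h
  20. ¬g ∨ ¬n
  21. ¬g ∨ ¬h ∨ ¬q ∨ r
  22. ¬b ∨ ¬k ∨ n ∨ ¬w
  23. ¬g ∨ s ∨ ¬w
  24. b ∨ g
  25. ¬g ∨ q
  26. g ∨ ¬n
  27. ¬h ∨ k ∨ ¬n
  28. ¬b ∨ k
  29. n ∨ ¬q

Case b = True:
  Clause (¬b) is falsified — contradiction.
Case b = False:
  (b ∨ ¬n) forces n = False.
  (n ∨ ¬s) forces s = False.
  (¬q) forces q = False.
  (b ∨ g) forces g = True.
  Clause (¬g ∨ q) is falsified — contradiction.
Both cases fail, so the formula is unsatisfiable.

Unsatisfiable — no assignment works.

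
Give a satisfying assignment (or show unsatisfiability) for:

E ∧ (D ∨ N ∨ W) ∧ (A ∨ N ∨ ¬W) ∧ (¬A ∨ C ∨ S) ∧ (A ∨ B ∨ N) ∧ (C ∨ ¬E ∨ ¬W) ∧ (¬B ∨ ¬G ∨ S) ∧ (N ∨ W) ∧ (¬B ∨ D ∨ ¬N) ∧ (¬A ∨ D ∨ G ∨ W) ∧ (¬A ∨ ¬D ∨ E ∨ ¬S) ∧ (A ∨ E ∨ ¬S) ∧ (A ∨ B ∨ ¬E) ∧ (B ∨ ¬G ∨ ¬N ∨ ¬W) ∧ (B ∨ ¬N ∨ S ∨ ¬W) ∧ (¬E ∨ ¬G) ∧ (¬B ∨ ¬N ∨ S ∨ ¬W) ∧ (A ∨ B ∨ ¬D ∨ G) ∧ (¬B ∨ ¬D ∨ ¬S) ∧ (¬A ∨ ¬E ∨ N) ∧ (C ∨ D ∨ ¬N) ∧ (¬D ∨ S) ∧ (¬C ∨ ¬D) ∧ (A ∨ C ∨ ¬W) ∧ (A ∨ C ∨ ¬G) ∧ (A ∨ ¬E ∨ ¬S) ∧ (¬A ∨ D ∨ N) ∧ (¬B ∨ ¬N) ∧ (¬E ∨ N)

D: True, W: False, N: True, G: False, B: False, C: False, E: True, S: True, A: True

Unit clause (E) forces E = True.
In (¬E ∨ ¬G) only ¬G is left, so G = False.
In (¬E ∨ N) only N is left, so N = True.
In (¬B ∨ ¬N) only ¬B is left, so B = False.
In (A ∨ B ∨ ¬E) only A is left, so A = True.
Set D = True.
  then (¬D ∨ S) forces S = True.
  then (¬C ∨ ¬D) forces C = False.
  then (C ∨ ¬E ∨ ¬W) forces W = False.
All clauses satisfied.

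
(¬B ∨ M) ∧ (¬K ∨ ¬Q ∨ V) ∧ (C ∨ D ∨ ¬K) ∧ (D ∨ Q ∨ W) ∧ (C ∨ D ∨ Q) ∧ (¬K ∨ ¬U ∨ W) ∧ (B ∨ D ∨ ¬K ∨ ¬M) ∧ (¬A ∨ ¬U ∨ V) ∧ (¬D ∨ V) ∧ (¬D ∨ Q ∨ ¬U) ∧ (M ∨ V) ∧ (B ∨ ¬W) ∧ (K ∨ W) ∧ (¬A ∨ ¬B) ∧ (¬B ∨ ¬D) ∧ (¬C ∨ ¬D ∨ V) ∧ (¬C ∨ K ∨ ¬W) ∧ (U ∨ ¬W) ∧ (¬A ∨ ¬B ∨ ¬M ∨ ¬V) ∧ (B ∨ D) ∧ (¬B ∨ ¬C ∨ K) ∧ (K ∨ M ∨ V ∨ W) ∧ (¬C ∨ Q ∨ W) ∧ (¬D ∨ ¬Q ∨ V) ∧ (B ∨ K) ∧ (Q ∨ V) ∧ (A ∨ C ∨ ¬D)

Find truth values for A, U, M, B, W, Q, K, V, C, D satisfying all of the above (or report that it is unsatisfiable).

Set A = False.
Set U = True.
Try M = False:
  (¬B ∨ M) forces B = False.
  (M ∨ V) forces V = True.
  (B ∨ ¬W) forces W = False.
  (¬K ∨ ¬U ∨ W) forces K = False.
  clause (K ∨ W) is falsified — backtrack.
So M = True.
Set B = True.
  then (¬B ∨ ¬D) forces D = False.
Try W = False:
  (D ∨ Q ∨ W) forces Q = True.
  (¬K ∨ ¬U ∨ W) forces K = False.
  clause (K ∨ W) is falsified — backtrack.
So W = True.
Set Q = True.
Set K = True.
  then (¬K ∨ ¬Q ∨ V) forces V = True.
  then (C ∨ D ∨ ¬K) forces C = True.
All clauses satisfied.

A = False, U = True, M = True, B = True, W = True, Q = True, K = True, V = True, C = True, D = False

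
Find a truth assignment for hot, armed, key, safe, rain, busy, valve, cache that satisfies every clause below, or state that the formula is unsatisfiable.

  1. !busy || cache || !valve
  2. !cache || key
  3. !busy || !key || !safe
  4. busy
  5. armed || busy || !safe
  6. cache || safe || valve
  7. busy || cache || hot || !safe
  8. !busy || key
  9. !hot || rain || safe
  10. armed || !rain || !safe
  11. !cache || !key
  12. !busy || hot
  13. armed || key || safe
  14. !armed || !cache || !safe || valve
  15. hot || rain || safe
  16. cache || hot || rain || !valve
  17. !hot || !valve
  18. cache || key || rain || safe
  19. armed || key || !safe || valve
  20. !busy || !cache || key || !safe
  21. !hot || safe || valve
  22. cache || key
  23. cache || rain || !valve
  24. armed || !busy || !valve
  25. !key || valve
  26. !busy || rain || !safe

Case busy = True:
  (!busy || key) forces key = True.
  (!busy || !key || !safe) forces safe = False.
  (!cache || !key) forces cache = False.
  (!busy || cache || !valve) forces valve = False.
  Clause (cache || safe || valve) is falsified — contradiction.
Case busy = False:
  Clause (busy) is falsified — contradiction.
Both cases fail, so the formula is unsatisfiable.

UNSATISFIABLE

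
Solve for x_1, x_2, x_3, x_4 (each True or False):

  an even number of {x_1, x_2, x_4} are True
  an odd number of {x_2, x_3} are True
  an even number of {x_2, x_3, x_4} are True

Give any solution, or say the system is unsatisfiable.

x_1=T, x_2=F, x_3=T, x_4=T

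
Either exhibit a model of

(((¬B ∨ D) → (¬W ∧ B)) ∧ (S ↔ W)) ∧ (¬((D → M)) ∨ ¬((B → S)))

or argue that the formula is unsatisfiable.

W = False, S = False, B = True, D = False, M = False

  ((¬B ∨ D) → (¬W ∧ B)) ∧ (S ↔ W) = True
    (¬B ∨ D) → (¬W ∧ B) = True
      ¬B ∨ D = False
        ¬B = False
      ¬W ∧ B = True
        ¬W = True
    S ↔ W = True
  ¬((D → M)) ∨ ¬((B → S)) = True
    ¬((D → M)) = False
      D → M = True
    ¬((B → S)) = True
      B → S = False
Both conjuncts True, so the formula holds.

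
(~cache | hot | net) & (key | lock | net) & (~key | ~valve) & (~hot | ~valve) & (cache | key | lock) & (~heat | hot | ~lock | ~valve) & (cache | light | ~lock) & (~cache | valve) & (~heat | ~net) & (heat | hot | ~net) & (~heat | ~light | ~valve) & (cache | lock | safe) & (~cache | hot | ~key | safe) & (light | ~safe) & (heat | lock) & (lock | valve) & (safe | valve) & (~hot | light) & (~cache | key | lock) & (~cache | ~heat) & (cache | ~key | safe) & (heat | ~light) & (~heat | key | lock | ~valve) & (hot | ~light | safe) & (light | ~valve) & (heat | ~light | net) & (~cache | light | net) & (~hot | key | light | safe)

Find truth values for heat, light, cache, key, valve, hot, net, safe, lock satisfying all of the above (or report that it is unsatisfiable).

heat = True; light = True; cache = False; key = True; valve = False; hot = False; net = False; safe = True; lock = True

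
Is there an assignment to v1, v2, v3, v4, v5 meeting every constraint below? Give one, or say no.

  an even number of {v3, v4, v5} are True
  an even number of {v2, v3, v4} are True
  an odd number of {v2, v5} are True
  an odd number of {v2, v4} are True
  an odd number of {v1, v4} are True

UNSATISFIABLE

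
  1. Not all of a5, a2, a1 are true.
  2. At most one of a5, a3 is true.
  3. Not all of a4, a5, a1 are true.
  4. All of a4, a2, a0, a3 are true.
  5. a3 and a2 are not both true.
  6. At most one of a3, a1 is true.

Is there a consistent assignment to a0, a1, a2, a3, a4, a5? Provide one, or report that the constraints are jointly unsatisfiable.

Case a0 = True:
  (4) forces a4 = True.
  (4) forces a2 = True.
  (4) forces a3 = True.
  Constraint (5) is violated (a3=T, a2=T) — contradiction.
Case a0 = False:
  Constraint (4) is violated (a0=F) — contradiction.
Both cases fail — unsatisfiable.

UNSATISFIABLE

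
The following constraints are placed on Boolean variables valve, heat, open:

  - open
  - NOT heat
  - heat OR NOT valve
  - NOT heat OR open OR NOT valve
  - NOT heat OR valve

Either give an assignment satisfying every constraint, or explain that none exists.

Unit clause (open) forces open = True.
Unit clause (NOT heat) forces heat = False.
In (heat OR NOT valve) only NOT valve is left, so valve = False.
All clauses satisfied.

valve=F, heat=F, open=T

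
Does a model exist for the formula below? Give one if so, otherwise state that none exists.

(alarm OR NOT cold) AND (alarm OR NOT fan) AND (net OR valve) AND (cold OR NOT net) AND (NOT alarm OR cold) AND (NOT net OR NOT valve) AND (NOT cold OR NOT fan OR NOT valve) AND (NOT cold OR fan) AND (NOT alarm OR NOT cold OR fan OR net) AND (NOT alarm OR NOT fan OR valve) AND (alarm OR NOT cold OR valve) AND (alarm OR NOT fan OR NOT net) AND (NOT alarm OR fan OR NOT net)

Try net = True:
  (cold OR NOT net) forces cold = True.
  (alarm OR NOT cold) forces alarm = True.
  (NOT net OR NOT valve) forces valve = False.
  (NOT cold OR fan) forces fan = True.
  clause (NOT alarm OR NOT fan OR valve) is falsified — backtrack.
So net = False.
  then (net OR valve) forces valve = True.
Set cold = False.
  then (NOT alarm OR cold) forces alarm = False.
  then (alarm OR NOT fan) forces fan = False.
All clauses satisfied.

net = False; valve = True; cold = False; fan = False; alarm = False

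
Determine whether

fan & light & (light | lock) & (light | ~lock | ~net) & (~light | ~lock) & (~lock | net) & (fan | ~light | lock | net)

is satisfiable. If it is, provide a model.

light = True, net = True, fan = True, lock = False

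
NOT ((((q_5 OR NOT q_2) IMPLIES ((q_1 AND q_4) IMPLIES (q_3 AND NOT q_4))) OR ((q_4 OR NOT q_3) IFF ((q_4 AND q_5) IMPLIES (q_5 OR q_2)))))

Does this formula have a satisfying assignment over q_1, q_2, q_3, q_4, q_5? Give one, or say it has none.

Case q_4 = True: the formula simplifies to NOT ((((q_5 OR NOT q_2) IMPLIES NOT q_1) OR (q_5 IMPLIES (q_5 OR q_2)))).
  q_5 = True: this becomes NOT ((NOT q_1 OR True)) = False.
  q_5 = False: this becomes NOT (((NOT q_2 IMPLIES NOT q_1) OR True)) = False.
Case q_4 = False: the formula becomes NOT ((True OR NOT q_3)) = False.
Both cases fail — unsatisfiable.

UNSATISFIABLE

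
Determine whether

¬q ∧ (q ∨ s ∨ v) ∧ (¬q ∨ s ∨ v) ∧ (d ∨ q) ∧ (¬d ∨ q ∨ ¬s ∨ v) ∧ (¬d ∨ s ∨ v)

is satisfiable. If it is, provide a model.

Unit clause (¬q) forces q = False.
In (d ∨ q) only d is left, so d = True.
Try v = False:
  (q ∨ s ∨ v) forces s = True.
  clause (¬d ∨ q ∨ ¬s ∨ v) is falsified — backtrack.
So v = True.
Set s = True.
Check each clause:
  (¬q): ¬q holds.
  (q ∨ s ∨ v): s holds.
  (¬q ∨ s ∨ v): ¬q holds.
  (d ∨ q): d holds.
  (¬d ∨ q ∨ ¬s ∨ v): v holds.
  (¬d ∨ s ∨ v): s holds.
All clauses satisfied.

v = True; s = True; q = False; d = True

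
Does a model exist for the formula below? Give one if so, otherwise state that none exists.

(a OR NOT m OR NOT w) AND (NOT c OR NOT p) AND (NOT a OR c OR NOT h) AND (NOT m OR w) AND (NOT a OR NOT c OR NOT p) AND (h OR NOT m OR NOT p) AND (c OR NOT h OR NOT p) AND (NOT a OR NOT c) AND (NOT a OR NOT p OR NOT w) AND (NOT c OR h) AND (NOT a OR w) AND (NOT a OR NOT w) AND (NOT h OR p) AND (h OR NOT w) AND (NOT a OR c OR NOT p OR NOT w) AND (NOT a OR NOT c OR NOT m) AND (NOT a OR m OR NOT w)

h: False, a: False, p: False, c: False, w: False, m: False

Try h = True:
  (NOT h OR p) forces p = True.
  (NOT c OR NOT p) forces c = False.
  clause (c OR NOT h OR NOT p) is falsified — backtrack.
So h = False.
  then (NOT c OR h) forces c = False.
  then (h OR NOT w) forces w = False.
  then (NOT m OR w) forces m = False.
  then (NOT a OR w) forces a = False.
Set p = False.
All clauses satisfied.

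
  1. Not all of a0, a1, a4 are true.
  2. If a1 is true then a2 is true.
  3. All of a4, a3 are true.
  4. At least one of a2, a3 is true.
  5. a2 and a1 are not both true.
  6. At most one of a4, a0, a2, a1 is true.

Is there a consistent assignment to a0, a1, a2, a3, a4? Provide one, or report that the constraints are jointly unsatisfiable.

a0 = False; a1 = False; a2 = False; a3 = True; a4 = True

  (1) {a0, a1, a4}: 1/3 true — not all ✓
  (2) a1=F ⇒ a2: vacuous ✓
  (3) {a4, a3}: all 2 true ✓
  (4) {a2, a3}: 1 true — at least one ✓
  (5) a2=F, a1=F — not both ✓
  (6) {a4, a0, a2, a1}: 1 true — at most one ✓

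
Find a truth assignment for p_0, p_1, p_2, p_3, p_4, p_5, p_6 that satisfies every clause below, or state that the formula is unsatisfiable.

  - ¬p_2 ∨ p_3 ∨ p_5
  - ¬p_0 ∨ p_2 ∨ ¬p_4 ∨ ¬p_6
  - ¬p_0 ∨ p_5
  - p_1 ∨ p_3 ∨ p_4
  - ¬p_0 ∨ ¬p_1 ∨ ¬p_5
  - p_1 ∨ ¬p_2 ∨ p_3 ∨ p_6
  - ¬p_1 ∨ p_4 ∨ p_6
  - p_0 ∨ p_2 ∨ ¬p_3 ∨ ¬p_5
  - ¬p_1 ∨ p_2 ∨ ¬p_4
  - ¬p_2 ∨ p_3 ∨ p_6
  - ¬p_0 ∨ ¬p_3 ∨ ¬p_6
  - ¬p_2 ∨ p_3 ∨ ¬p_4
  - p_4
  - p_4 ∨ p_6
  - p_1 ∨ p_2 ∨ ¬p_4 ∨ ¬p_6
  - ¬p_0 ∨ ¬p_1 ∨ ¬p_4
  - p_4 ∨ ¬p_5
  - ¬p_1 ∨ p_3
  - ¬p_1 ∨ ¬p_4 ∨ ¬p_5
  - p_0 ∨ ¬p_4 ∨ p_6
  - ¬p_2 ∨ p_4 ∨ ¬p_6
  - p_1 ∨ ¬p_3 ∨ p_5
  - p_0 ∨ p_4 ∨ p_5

p_0=F, p_1=F, p_2=T, p_3=T, p_4=T, p_5=T, p_6=T

Unit clause (p_4) forces p_4 = True.
Set p_0 = False.
  then (p_0 ∨ ¬p_4 ∨ p_6) forces p_6 = True.
Set p_1 = False.
  then (p_1 ∨ p_2 ∨ ¬p_4 ∨ ¬p_6) forces p_2 = True.
  then (¬p_2 ∨ p_3 ∨ ¬p_4) forces p_3 = True.
  then (p_1 ∨ ¬p_3 ∨ p_5) forces p_5 = True.
All clauses satisfied.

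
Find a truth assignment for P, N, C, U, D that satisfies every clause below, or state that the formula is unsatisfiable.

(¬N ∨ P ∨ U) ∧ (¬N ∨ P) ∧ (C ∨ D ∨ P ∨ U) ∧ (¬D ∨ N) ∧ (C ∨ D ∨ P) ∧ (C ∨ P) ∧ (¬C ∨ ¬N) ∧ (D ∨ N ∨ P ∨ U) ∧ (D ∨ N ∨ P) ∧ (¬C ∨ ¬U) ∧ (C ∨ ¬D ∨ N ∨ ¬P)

P: True; N: True; C: False; U: True; D: False

Try P = False:
  (¬N ∨ P) forces N = False.
  (¬D ∨ N) forces D = False.
  clause (D ∨ N ∨ P) is falsified — backtrack.
So P = True.
Set N = True.
  then (¬C ∨ ¬N) forces C = False.
Set U = True.
Set D = False.
All clauses satisfied.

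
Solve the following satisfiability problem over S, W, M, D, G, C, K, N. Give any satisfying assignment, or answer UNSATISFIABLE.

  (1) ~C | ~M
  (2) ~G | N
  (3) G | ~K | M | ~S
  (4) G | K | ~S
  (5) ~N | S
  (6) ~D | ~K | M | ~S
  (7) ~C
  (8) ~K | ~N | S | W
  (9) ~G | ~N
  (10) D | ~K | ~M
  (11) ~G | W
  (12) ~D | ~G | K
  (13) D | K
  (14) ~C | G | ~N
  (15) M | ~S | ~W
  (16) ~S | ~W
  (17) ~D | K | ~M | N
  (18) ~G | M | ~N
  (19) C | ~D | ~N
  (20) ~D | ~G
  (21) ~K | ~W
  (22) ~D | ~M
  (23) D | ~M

S: False; W: False; M: False; D: False; G: False; C: False; K: True; N: False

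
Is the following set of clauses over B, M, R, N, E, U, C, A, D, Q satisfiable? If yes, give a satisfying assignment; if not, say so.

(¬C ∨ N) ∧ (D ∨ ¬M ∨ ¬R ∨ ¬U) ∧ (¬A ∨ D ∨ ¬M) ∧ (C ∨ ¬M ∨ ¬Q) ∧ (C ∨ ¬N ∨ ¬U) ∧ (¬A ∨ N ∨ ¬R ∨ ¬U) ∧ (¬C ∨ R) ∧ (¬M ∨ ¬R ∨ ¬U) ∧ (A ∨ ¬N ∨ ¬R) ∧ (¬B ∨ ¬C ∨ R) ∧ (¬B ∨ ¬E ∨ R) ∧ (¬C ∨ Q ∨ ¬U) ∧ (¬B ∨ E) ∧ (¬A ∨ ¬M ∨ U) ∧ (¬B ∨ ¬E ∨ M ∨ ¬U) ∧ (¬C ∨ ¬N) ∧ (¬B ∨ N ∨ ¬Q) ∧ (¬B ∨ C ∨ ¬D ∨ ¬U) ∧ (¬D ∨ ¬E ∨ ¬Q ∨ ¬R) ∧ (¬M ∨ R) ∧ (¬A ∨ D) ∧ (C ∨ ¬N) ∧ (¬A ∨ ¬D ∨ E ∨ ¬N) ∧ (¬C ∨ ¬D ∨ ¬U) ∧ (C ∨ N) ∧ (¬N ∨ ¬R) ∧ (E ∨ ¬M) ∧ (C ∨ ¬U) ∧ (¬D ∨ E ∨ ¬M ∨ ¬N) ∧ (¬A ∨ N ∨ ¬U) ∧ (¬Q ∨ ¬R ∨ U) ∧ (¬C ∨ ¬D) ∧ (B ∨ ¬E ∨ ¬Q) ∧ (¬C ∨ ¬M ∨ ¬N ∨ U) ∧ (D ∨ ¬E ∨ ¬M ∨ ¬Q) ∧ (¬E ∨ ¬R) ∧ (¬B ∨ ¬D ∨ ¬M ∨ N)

Case N = True:
  (¬C ∨ ¬N) forces C = False.
  Clause (C ∨ ¬N) is falsified — contradiction.
Case N = False:
  (¬C ∨ N) forces C = False.
  Clause (C ∨ N) is falsified — contradiction.
Both cases fail, so the formula is unsatisfiable.

Unsatisfiable — no assignment works.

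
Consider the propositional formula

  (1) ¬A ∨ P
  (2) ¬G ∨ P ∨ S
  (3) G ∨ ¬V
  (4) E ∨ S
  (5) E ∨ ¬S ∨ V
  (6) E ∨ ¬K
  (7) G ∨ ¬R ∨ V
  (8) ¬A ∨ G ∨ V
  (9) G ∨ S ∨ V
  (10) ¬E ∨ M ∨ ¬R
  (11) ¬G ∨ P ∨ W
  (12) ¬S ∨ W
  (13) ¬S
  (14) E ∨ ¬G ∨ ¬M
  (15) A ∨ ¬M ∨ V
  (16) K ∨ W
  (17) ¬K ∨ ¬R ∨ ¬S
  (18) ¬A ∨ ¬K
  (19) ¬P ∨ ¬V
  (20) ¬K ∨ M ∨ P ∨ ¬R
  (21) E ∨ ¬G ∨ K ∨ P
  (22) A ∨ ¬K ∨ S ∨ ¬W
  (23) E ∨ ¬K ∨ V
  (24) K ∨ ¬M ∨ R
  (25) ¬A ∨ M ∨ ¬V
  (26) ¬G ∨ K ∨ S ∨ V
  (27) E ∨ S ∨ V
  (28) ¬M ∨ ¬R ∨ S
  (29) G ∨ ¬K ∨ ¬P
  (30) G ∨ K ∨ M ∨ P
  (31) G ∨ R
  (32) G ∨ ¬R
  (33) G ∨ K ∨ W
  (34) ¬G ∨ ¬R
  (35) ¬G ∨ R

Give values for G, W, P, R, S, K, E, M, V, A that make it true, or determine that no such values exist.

UNSATISFIABLE

Case R = True:
  (¬S) forces S = False.
  (E ∨ S) forces E = True.
  (¬E ∨ M ∨ ¬R) forces M = True.
  Clause (¬M ∨ ¬R ∨ S) is falsified — contradiction.
Case R = False:
  (¬S) forces S = False.
  (E ∨ S) forces E = True.
  (G ∨ R) forces G = True.
  Clause (¬G ∨ R) is falsified — contradiction.
Both cases fail, so the formula is unsatisfiable.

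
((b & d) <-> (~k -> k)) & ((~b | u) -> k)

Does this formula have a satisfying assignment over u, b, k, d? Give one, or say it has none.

u = True; b = True; k = True; d = True

  (b & d) <-> (~k -> k) = True
    b & d = True
    ~k -> k = True
      ~k = False
  (~b | u) -> k = True
    ~b | u = True
      ~b = False
Both conjuncts True, so the formula holds.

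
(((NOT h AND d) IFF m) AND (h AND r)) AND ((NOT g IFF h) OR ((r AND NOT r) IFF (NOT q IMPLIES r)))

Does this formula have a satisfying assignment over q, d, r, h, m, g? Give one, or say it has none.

q = True, d = True, r = True, h = True, m = False, g = False

  ((NOT h AND d) IFF m) AND (h AND r) = True
    (NOT h AND d) IFF m = True
      NOT h AND d = False
        NOT h = False
    h AND r = True
  (NOT g IFF h) OR ((r AND NOT r) IFF (NOT q IMPLIES r)) = True
    NOT g IFF h = True
      NOT g = True
    (r AND NOT r) IFF (NOT q IMPLIES r) = False
      r AND NOT r = False
        NOT r = False
      NOT q IMPLIES r = True
        NOT q = False
Both conjuncts True, so the formula holds.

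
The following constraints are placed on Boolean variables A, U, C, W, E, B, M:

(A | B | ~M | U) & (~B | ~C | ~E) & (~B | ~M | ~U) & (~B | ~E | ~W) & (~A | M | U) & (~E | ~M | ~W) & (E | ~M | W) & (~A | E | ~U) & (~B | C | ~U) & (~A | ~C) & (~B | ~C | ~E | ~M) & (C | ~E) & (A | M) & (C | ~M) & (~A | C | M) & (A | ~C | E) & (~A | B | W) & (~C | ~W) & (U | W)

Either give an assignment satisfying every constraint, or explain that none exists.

Try A = True:
  (~A | ~C) forces C = False.
  (C | ~E) forces E = False.
  (~A | E | ~U) forces U = False.
  (~A | M | U) forces M = True.
  clause (C | ~M) is falsified — backtrack.
So A = False.
  then (A | M) forces M = True.
  then (C | ~M) forces C = True.
  then (A | ~C | E) forces E = True.
  then (~C | ~W) forces W = False.
  then (U | W) forces U = True.
  then (~B | ~C | ~E) forces B = False.
All clauses satisfied.

A = False, U = True, C = True, W = False, E = True, B = False, M = True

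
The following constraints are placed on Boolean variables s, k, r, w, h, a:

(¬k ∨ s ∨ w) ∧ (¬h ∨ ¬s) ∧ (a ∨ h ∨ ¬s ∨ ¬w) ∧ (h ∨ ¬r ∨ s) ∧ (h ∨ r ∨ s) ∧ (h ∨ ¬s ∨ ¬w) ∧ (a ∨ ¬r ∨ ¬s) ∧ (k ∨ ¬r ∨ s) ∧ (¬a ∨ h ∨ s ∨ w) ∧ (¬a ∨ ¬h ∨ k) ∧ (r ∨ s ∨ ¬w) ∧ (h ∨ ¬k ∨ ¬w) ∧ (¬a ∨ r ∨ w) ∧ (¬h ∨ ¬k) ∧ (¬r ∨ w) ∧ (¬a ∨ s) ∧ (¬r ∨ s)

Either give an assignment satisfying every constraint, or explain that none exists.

s: True, k: True, r: False, w: False, h: False, a: False

Set s = True.
  then (¬h ∨ ¬s) forces h = False.
  then (h ∨ ¬s ∨ ¬w) forces w = False.
  then (¬r ∨ w) forces r = False.
  then (¬a ∨ r ∨ w) forces a = False.
Set k = True.
All clauses satisfied.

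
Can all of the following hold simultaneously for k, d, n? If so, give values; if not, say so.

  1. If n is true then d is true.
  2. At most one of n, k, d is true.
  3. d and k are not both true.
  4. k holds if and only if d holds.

k = False, d = False, n = False

  (1) n=F ⇒ d: vacuous ✓
  (2) {n, k, d}: 0 true — at most one ✓
  (3) d=F, k=F — not both ✓
  (4) k=F, d=F — same ✓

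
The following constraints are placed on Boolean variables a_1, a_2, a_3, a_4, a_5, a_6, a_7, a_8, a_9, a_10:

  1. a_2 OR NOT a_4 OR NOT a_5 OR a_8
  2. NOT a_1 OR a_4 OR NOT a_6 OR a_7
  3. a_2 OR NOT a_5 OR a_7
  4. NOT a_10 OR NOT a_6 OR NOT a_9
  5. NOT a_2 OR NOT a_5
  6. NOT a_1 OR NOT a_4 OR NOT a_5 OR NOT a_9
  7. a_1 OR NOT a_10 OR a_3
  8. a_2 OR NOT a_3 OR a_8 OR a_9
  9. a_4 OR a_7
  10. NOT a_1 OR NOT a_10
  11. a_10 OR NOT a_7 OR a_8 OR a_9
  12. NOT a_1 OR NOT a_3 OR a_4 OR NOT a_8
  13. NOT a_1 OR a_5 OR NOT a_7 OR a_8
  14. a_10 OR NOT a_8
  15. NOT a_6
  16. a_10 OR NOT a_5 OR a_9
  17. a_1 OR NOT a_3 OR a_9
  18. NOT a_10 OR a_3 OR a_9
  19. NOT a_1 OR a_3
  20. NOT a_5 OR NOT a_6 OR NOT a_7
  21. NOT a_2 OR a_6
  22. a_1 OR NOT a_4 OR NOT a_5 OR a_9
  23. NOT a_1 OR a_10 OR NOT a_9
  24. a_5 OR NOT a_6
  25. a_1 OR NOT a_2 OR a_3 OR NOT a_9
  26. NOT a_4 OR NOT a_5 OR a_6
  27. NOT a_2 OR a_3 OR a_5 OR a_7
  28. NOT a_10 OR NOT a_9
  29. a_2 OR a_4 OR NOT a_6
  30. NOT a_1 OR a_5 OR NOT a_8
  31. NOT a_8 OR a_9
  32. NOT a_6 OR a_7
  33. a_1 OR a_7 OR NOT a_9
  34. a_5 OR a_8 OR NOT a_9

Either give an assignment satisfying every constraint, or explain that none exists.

Unit clause (NOT a_6) forces a_6 = False.
In (NOT a_2 OR a_6) only NOT a_2 is left, so a_2 = False.
Try a_1 = True:
  (NOT a_1 OR NOT a_10) forces a_10 = False.
  (a_10 OR NOT a_8) forces a_8 = False.
  (NOT a_1 OR a_3) forces a_3 = True.
  (a_2 OR NOT a_3 OR a_8 OR a_9) forces a_9 = True.
  clause (NOT a_1 OR a_10 OR NOT a_9) is falsified — backtrack.
So a_1 = False.
Set a_3 = False.
  then (a_1 OR NOT a_10 OR a_3) forces a_10 = False.
  then (a_10 OR NOT a_8) forces a_8 = False.
Set a_4 = True.
  then (a_2 OR NOT a_4 OR NOT a_5 OR a_8) forces a_5 = False.
  then (a_5 OR a_8 OR NOT a_9) forces a_9 = False.
  then (a_10 OR NOT a_7 OR a_8 OR a_9) forces a_7 = False.
All clauses satisfied.

a_1 = False; a_2 = False; a_3 = False; a_4 = True; a_5 = False; a_6 = False; a_7 = False; a_8 = False; a_9 = False; a_10 = False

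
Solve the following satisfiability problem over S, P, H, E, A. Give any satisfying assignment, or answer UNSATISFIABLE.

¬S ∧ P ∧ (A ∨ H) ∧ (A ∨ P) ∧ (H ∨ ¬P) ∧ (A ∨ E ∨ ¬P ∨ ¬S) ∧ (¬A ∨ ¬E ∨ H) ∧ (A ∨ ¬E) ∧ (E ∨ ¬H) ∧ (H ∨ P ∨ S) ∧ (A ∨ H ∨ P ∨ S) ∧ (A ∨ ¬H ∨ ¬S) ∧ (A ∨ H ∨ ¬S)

S = False, P = True, H = True, E = True, A = True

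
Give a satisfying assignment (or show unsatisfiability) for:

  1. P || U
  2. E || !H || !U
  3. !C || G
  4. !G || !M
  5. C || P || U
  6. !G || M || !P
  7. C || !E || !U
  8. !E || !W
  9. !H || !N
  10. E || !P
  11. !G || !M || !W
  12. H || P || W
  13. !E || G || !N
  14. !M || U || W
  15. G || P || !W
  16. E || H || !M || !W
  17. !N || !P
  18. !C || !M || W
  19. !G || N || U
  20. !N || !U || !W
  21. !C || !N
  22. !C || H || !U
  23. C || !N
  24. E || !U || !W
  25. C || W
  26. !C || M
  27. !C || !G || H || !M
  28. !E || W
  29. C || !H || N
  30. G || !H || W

Case E = True:
  (!E || !W) forces W = False.
  Clause (!E || W) is falsified — contradiction.
Case E = False:
  (E || !P) forces P = False.
  (P || U) forces U = True.
  (E || !H || !U) forces H = False.
  (H || P || W) forces W = True.
  Clause (E || !U || !W) is falsified — contradiction.
Both cases fail, so the formula is unsatisfiable.

The formula is unsatisfiable.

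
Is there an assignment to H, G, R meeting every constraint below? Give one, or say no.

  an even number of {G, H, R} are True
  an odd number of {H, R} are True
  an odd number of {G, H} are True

H = False; G = True; R = True

{G, H, R}: 2 true → even ✓
{H, R}: 1 true → odd ✓
{G, H}: 1 true → odd ✓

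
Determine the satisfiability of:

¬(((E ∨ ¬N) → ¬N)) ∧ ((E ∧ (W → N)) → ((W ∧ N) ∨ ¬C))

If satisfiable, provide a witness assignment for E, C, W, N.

E=T, C=F, W=T, N=T

  ¬(((E ∨ ¬N) → ¬N)) = True
    (E ∨ ¬N) → ¬N = False
      E ∨ ¬N = True
        ¬N = False
      ¬N = False
  (E ∧ (W → N)) → ((W ∧ N) ∨ ¬C) = True
    E ∧ (W → N) = True
      W → N = True
    (W ∧ N) ∨ ¬C = True
      W ∧ N = True
      ¬C = True
Both conjuncts True, so the formula holds.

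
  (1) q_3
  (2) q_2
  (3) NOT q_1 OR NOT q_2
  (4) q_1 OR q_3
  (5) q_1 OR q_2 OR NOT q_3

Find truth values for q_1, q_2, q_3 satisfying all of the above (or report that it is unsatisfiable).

q_1 = False; q_2 = True; q_3 = True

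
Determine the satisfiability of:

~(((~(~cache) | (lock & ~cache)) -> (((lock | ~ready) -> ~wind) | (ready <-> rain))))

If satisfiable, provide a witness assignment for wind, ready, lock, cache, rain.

wind=T; ready=T; lock=T; cache=F; rain=F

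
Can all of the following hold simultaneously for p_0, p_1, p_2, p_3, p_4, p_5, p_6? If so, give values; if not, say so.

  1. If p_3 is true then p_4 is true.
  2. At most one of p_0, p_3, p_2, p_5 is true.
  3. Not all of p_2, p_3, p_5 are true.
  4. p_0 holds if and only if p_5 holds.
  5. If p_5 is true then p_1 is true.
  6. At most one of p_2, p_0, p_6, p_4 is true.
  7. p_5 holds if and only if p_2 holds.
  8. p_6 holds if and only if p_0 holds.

p_0=F, p_1=T, p_2=F, p_3=T, p_4=T, p_5=F, p_6=F

  (1) p_3=T ⇒ p_4: T ✓
  (2) {p_0, p_3, p_2, p_5}: 1 true — at most one ✓
  (3) {p_2, p_3, p_5}: 1/3 true — not all ✓
  (4) p_0=F, p_5=F — same ✓
  (5) p_5=F ⇒ p_1: vacuous ✓
  (6) {p_2, p_0, p_6, p_4}: 1 true — at most one ✓
  (7) p_5=F, p_2=F — same ✓
  (8) p_6=F, p_0=F — same ✓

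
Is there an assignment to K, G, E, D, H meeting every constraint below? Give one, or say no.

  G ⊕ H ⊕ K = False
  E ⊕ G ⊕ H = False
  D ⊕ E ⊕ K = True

K=T, G=F, E=T, D=T, H=T

G ⊕ H ⊕ K = F ⊕ T ⊕ T = False ✓
E ⊕ G ⊕ H = T ⊕ F ⊕ T = False ✓
D ⊕ E ⊕ K = T ⊕ T ⊕ T = True ✓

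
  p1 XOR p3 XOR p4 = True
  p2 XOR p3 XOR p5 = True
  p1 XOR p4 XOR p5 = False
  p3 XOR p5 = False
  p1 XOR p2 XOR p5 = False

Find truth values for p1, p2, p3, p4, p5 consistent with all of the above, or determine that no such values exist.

Unsatisfiable — no assignment works.

Adding constraints 1, 3, 4 mod 2: every variable appears an even number of times on the left, so the left side is 0.
But the right sides sum to 1 (mod 2). 0 ≠ 1 — the system is inconsistent.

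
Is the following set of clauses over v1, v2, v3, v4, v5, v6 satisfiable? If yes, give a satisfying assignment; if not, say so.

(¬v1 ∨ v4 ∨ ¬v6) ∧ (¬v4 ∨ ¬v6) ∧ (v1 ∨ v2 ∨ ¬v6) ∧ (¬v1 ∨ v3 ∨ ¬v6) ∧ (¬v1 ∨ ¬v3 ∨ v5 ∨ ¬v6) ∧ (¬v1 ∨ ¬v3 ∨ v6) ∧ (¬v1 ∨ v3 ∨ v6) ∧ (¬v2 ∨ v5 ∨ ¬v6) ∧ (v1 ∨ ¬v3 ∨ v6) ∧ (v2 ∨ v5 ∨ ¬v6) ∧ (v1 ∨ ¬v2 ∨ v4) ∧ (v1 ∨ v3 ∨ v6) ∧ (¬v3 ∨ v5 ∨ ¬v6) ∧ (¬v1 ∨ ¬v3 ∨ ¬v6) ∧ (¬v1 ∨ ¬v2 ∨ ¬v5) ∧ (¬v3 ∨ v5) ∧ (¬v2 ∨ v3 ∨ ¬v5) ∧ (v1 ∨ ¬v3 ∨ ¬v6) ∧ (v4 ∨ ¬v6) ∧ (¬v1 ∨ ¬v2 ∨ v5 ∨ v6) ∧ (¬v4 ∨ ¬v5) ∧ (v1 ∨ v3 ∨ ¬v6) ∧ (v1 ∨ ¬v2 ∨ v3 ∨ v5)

Case v6 = True:
  (¬v4 ∨ ¬v6) forces v4 = False.
  Clause (v4 ∨ ¬v6) is falsified — contradiction.
Case v6 = False:
  If v1 = True:
    (¬v1 ∨ ¬v3 ∨ v6) forces v3 = False.
    clause (¬v1 ∨ v3 ∨ v6) is falsified.
  If v1 = False:
    (v1 ∨ ¬v3 ∨ v6) forces v3 = False.
    clause (v1 ∨ v3 ∨ v6) is falsified.
  Every sub-case reaches a contradiction.
Both cases fail, so the formula is unsatisfiable.

UNSATISFIABLE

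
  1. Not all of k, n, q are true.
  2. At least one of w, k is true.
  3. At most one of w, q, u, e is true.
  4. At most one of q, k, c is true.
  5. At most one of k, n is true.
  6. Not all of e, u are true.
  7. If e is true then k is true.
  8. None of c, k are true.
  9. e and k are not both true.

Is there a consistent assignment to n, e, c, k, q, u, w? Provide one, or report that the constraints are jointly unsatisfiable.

n = True; e = False; c = False; k = False; q = False; u = False; w = True

  (1) {k, n, q}: 1/3 true — not all ✓
  (2) {w, k}: 1 true — at least one ✓
  (3) {w, q, u, e}: 1 true — at most one ✓
  (4) {q, k, c}: 0 true — at most one ✓
  (5) {k, n}: 1 true — at most one ✓
  (6) {e, u}: 0/2 true — not all ✓
  (7) e=F ⇒ k: vacuous ✓
  (8) {c, k}: 0 true — none ✓
  (9) e=F, k=F — not both ✓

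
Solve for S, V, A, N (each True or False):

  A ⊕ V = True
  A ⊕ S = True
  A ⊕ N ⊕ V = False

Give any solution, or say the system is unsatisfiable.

S = True, V = True, A = False, N = True

A ⊕ V = F ⊕ T = True ✓
A ⊕ S = F ⊕ T = True ✓
A ⊕ N ⊕ V = F ⊕ T ⊕ T = False ✓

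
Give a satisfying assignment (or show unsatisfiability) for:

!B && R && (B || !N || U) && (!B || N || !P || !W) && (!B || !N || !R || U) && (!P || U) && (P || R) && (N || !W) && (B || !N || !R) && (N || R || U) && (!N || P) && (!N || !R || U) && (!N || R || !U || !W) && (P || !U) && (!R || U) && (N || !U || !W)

Unit clause (!B) forces B = False.
Unit clause (R) forces R = True.
In (B || !N || !R) only !N is left, so N = False.
In (!R || U) only U is left, so U = True.
In (N || !U || !W) only !W is left, so W = False.
In (P || !U) only P is left, so P = True.
All clauses satisfied.

B=F; U=T; W=F; P=T; N=F; R=T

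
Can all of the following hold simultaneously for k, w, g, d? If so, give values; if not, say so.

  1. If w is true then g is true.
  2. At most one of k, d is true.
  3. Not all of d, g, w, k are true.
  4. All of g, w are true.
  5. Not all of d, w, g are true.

k: False; w: True; g: True; d: False

  (1) w=T ⇒ g: T ✓
  (2) {k, d}: 0 true — at most one ✓
  (3) {d, g, w, k}: 2/4 true — not all ✓
  (4) {g, w}: all 2 true ✓
  (5) {d, w, g}: 2/3 true — not all ✓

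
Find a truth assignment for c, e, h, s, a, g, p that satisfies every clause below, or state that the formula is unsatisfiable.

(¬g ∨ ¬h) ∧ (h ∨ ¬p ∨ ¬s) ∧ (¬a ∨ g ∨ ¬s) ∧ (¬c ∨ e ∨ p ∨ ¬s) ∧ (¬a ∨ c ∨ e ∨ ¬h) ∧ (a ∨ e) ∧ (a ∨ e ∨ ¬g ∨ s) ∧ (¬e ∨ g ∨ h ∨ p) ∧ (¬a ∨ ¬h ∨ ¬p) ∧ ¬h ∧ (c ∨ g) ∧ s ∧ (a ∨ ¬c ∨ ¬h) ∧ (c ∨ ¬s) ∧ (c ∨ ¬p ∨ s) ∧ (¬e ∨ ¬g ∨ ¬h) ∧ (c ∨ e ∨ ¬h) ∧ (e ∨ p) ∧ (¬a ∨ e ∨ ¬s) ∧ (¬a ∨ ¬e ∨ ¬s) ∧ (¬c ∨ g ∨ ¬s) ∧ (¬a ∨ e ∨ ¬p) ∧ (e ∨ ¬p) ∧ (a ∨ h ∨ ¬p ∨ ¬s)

Unit clause (¬h) forces h = False.
Unit clause (s) forces s = True.
In (c ∨ ¬s) only c is left, so c = True.
In (¬c ∨ g ∨ ¬s) only g is left, so g = True.
In (h ∨ ¬p ∨ ¬s) only ¬p is left, so p = False.
In (¬c ∨ e ∨ p ∨ ¬s) only e is left, so e = True.
In (¬a ∨ ¬e ∨ ¬s) only ¬a is left, so a = False.
All clauses satisfied.

c = True; e = True; h = False; s = True; a = False; g = True; p = False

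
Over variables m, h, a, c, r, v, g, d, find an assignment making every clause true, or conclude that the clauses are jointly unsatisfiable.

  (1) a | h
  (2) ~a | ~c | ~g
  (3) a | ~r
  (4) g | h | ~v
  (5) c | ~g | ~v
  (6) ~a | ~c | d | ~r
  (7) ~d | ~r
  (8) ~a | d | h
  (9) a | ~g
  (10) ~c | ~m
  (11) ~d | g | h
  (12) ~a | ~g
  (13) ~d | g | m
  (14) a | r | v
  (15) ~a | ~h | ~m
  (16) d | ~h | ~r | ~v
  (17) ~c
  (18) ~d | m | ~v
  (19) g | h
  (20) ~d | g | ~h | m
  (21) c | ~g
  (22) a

Unit clause (~c) forces c = False.
In (c | ~g) only ~g is left, so g = False.
Unit clause (a) forces a = True.
In (g | h) only h is left, so h = True.
In (~a | ~h | ~m) only ~m is left, so m = False.
In (~d | g | ~h | m) only ~d is left, so d = False.
Set r = False.
Set v = True.
All clauses satisfied.

m = False; h = True; a = True; c = False; r = False; v = True; g = False; d = False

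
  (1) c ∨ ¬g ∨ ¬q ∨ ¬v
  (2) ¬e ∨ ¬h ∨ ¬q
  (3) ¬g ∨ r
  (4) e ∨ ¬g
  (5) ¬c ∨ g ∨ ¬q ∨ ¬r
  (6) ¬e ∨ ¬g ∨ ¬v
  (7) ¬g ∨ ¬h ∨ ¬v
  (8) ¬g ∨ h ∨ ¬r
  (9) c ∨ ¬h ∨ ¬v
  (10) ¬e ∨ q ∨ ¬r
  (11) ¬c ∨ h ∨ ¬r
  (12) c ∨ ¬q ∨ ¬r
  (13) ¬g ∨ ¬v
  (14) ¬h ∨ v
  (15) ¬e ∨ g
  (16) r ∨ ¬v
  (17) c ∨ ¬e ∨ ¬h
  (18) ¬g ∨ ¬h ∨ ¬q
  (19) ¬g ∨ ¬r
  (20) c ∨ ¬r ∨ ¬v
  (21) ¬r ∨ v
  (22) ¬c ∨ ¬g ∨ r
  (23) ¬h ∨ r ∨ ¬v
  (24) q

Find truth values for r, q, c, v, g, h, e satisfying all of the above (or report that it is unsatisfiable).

Unit clause (q) forces q = True.
Try r = True:
  (c ∨ ¬q ∨ ¬r) forces c = True.
  (¬c ∨ g ∨ ¬q ∨ ¬r) forces g = True.
  clause (¬g ∨ ¬r) is falsified — backtrack.
So r = False.
  then (¬g ∨ r) forces g = False.
  then (¬e ∨ g) forces e = False.
  then (r ∨ ¬v) forces v = False.
  then (¬h ∨ v) forces h = False.
Set c = True.
All clauses satisfied.

r: False; q: True; c: True; v: False; g: False; h: False; e: False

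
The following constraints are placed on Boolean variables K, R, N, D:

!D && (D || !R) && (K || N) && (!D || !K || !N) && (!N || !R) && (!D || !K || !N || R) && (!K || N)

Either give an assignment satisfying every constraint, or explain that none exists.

Unit clause (!D) forces D = False.
In (D || !R) only !R is left, so R = False.
Set K = False.
  then (K || N) forces N = True.
Check each clause:
  (!D): !D holds.
  (D || !R): !R holds.
  (K || N): N holds.
  (!D || !K || !N): !D holds.
  (!N || !R): !R holds.
  (!D || !K || !N || R): !D holds.
  (!K || N): !K holds.
All clauses satisfied.

K = False; R = False; N = True; D = False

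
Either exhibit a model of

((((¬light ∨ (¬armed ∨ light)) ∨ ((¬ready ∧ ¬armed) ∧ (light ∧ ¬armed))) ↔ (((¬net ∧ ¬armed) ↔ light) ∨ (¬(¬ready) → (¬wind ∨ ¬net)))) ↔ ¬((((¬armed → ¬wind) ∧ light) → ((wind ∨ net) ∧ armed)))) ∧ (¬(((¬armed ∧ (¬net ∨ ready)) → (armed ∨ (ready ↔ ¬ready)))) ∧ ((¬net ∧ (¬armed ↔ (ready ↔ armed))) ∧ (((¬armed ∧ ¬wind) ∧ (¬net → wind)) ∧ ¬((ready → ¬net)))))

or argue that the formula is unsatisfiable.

UNSATISFIABLE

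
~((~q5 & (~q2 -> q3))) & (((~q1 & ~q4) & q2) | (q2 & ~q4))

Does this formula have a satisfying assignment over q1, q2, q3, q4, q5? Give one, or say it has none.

q1: True; q2: True; q3: False; q4: False; q5: True

  ~((~q5 & (~q2 -> q3))) = True
    ~q5 & (~q2 -> q3) = False
      ~q5 = False
      ~q2 -> q3 = True
        ~q2 = False
  ((~q1 & ~q4) & q2) | (q2 & ~q4) = True
    (~q1 & ~q4) & q2 = False
      ~q1 & ~q4 = False
        ~q1 = False
        ~q4 = True
    q2 & ~q4 = True
      ~q4 = True
Both conjuncts True, so the formula holds.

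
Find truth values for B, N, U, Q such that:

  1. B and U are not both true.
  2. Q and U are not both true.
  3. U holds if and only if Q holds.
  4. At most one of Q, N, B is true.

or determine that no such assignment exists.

B = False, N = False, U = False, Q = False

  (1) B=F, U=F — not both ✓
  (2) Q=F, U=F — not both ✓
  (3) U=F, Q=F — same ✓
  (4) {Q, N, B}: 0 true — at most one ✓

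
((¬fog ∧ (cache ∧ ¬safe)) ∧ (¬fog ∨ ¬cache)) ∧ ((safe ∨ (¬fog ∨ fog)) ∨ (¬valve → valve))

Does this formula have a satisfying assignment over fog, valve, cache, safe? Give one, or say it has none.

fog: False, valve: False, cache: True, safe: False

  (¬fog ∧ (cache ∧ ¬safe)) ∧ (¬fog ∨ ¬cache) = True
    ¬fog ∧ (cache ∧ ¬safe) = True
      ¬fog = True
      cache ∧ ¬safe = True
        ¬safe = True
    ¬fog ∨ ¬cache = True
      ¬fog = True
      ¬cache = False
  (safe ∨ (¬fog ∨ fog)) ∨ (¬valve → valve) = True
    safe ∨ (¬fog ∨ fog) = True
      ¬fog ∨ fog = True
        ¬fog = True
    ¬valve → valve = False
      ¬valve = True
Both conjuncts True, so the formula holds.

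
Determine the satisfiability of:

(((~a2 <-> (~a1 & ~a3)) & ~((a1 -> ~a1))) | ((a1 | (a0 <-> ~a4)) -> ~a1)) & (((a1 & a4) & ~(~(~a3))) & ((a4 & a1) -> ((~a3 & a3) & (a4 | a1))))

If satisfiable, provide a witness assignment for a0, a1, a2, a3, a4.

Case a1 = True: the formula simplifies to a2 & ((a4 & ~(~(~a3))) & (a4 -> (~a3 & a3))).
  a3 = True: the conjunct ~(~(~a3)) becomes ~(~False) = False.
  a3 = False: simplifies to a2 & (a4 & ~a4).
    a4 = True: the conjunct ~a4 is False.
    a4 = False: the conjunct a4 is False.
Case a1 = False: the conjunct a1 is False.
Both cases fail — unsatisfiable.

UNSATISFIABLE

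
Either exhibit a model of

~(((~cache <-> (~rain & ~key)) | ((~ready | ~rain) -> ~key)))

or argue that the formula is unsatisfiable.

key=T; rain=T; cache=F; ready=F

  ~(((~cache <-> (~rain & ~key)) | ((~ready | ~rain) -> ~key))) = True
    (~cache <-> (~rain & ~key)) | ((~ready | ~rain) -> ~key) = False
      ~cache <-> (~rain & ~key) = False
        ~cache = True
        ~rain & ~key = False
          ~rain = False
          ~key = False
      (~ready | ~rain) -> ~key = False
        ~ready | ~rain = True
          ~ready = True
          ~rain = False
        ~key = False
The formula evaluates to True.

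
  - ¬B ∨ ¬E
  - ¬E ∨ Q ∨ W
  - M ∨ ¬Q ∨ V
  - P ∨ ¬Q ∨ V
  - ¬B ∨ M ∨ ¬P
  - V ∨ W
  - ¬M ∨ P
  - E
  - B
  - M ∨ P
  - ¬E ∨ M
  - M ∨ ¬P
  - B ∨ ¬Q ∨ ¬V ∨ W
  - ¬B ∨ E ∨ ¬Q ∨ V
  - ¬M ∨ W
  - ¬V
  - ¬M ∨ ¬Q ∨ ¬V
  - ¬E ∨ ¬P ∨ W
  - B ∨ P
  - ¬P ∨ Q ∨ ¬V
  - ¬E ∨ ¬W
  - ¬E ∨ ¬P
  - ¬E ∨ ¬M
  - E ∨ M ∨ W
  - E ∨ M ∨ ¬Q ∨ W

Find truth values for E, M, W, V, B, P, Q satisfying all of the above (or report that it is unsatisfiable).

No satisfying assignment exists.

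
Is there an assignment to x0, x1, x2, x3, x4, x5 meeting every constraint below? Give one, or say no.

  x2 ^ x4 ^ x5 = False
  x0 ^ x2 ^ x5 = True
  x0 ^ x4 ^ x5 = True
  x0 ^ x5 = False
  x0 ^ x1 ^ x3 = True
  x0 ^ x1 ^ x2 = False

x0=F, x1=T, x2=T, x3=F, x4=T, x5=F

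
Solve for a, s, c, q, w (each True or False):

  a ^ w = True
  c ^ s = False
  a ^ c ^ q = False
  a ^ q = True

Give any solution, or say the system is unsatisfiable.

a=F; s=T; c=T; q=T; w=T

a ^ w = F ^ T = True ✓
c ^ s = T ^ T = False ✓
a ^ c ^ q = F ^ T ^ T = False ✓
a ^ q = F ^ T = True ✓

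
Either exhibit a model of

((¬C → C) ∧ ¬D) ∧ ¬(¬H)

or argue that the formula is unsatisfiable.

H: True; D: False; C: True

  (¬C → C) ∧ ¬D = True
    ¬C → C = True
      ¬C = False
    ¬D = True
  ¬(¬H) = True
    ¬H = False
Both conjuncts True, so the formula holds.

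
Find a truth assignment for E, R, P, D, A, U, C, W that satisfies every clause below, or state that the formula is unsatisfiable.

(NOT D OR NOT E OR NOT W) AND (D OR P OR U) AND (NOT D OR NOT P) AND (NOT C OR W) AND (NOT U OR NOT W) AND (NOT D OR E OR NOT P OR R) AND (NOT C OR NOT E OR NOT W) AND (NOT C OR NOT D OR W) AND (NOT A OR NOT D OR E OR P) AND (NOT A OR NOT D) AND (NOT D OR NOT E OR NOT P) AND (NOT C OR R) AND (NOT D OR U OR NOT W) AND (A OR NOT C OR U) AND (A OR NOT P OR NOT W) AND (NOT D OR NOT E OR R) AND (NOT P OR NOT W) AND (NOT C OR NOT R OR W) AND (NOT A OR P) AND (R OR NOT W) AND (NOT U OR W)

Set E = False.
Set R = True.
Set P = True.
  then (NOT D OR NOT P) forces D = False.
  then (NOT P OR NOT W) forces W = False.
  then (NOT C OR NOT R OR W) forces C = False.
  then (NOT U OR W) forces U = False.
Set A = True.
All clauses satisfied.

E = False, R = True, P = True, D = False, A = True, U = False, C = False, W = False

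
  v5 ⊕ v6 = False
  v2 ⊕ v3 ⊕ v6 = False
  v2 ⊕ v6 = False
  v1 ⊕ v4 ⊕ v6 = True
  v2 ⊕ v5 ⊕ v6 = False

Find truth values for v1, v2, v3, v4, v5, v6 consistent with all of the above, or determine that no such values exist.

v1 = False; v2 = False; v3 = False; v4 = True; v5 = False; v6 = False

v5 ⊕ v6 = F ⊕ F = False ✓
v2 ⊕ v3 ⊕ v6 = F ⊕ F ⊕ F = False ✓
v2 ⊕ v6 = F ⊕ F = False ✓
v1 ⊕ v4 ⊕ v6 = F ⊕ T ⊕ F = True ✓
v2 ⊕ v5 ⊕ v6 = F ⊕ F ⊕ F = False ✓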